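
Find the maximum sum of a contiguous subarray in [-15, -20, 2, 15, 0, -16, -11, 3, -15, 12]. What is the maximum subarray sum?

Using Kadane's algorithm on [-15, -20, 2, 15, 0, -16, -11, 3, -15, 12]:

Scanning through the array:
Position 1 (value -20): max_ending_here = -20, max_so_far = -15
Position 2 (value 2): max_ending_here = 2, max_so_far = 2
Position 3 (value 15): max_ending_here = 17, max_so_far = 17
Position 4 (value 0): max_ending_here = 17, max_so_far = 17
Position 5 (value -16): max_ending_here = 1, max_so_far = 17
Position 6 (value -11): max_ending_here = -10, max_so_far = 17
Position 7 (value 3): max_ending_here = 3, max_so_far = 17
Position 8 (value -15): max_ending_here = -12, max_so_far = 17
Position 9 (value 12): max_ending_here = 12, max_so_far = 17

Maximum subarray: [2, 15]
Maximum sum: 17

The maximum subarray is [2, 15] with sum 17. This subarray runs from index 2 to index 3.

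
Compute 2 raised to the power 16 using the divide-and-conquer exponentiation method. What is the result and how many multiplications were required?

Computing 2^16 by squaring (build up from 2^1; each line after the first costs one multiplication):

2^1 = 2
2^2 = (2^1)^2 = 2^2 = 4
2^4 = (2^2)^2 = 4^2 = 16
2^8 = (2^4)^2 = 16^2 = 256
2^16 = (2^8)^2 = 256^2 = 65536

Result: 65536
Multiplications needed: 4 (4 lines after 2^1)

2^16 = 65536. Using exponentiation by squaring, this requires 4 multiplications. The key idea: if the exponent is even, square the half-power; if odd, multiply by the base once.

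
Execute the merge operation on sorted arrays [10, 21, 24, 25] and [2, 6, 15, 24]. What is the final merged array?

Merging process:

Compare 10 vs 2: take 2 from right. Merged: [2]
Compare 10 vs 6: take 6 from right. Merged: [2, 6]
Compare 10 vs 15: take 10 from left. Merged: [2, 6, 10]
Compare 21 vs 15: take 15 from right. Merged: [2, 6, 10, 15]
Compare 21 vs 24: take 21 from left. Merged: [2, 6, 10, 15, 21]
Compare 24 vs 24: take 24 from left. Merged: [2, 6, 10, 15, 21, 24]
Compare 25 vs 24: take 24 from right. Merged: [2, 6, 10, 15, 21, 24, 24]
Append remaining from left: [25]. Merged: [2, 6, 10, 15, 21, 24, 24, 25]

Final merged array: [2, 6, 10, 15, 21, 24, 24, 25]
Total comparisons: 7

The merged array is [2, 6, 10, 15, 21, 24, 24, 25], requiring 7 comparisons. The merge step runs in O(n) time where n is the total number of elements.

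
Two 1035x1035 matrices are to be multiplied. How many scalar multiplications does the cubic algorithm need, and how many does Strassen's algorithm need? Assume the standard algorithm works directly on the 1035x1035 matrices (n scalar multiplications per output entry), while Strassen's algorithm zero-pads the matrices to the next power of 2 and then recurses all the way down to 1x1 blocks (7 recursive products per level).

Matrix multiplication for 1035x1035 matrices:

Strassen's algorithm requires power-of-2 dimensions. Pad 1035x1035 to 2048x2048 (next power of 2).

Standard algorithm: 1035^3 = 1108717875 multiplications
Strassen's algorithm: 7^(log2(2048)) = 7^11 = 1977326743 multiplications
Difference: 1108717875 - 1977326743 = -868608868 (Strassen uses MORE here due to padding overhead — for small or just-over-power-of-2 n, padding can outweigh the per-level savings)

Standard: 1108717875 multiplications (1035^3). Strassen: 1977326743 multiplications (7^11, after padding to 2048x2048). Strassen reduces 8 recursive multiplications to 7 at each level.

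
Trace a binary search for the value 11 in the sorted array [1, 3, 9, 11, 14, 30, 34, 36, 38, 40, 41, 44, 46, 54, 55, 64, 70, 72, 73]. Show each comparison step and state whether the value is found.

Binary search for 11 in [1, 3, 9, 11, 14, 30, 34, 36, 38, 40, 41, 44, 46, 54, 55, 64, 70, 72, 73]:

lo=0, hi=18, mid=9, arr[mid]=40 -> 40 > 11, search left half
lo=0, hi=8, mid=4, arr[mid]=14 -> 14 > 11, search left half
lo=0, hi=3, mid=1, arr[mid]=3 -> 3 < 11, search right half
lo=2, hi=3, mid=2, arr[mid]=9 -> 9 < 11, search right half
lo=3, hi=3, mid=3, arr[mid]=11 -> Found target at index 3!

Binary search finds 11 at index 3 after 5 comparisons. The search repeatedly halves the search space by comparing with the middle element.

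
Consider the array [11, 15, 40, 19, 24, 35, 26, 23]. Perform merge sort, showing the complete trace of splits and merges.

Merge sort trace:

Split: [11, 15, 40, 19, 24, 35, 26, 23] -> [11, 15, 40, 19] and [24, 35, 26, 23]
  Split: [11, 15, 40, 19] -> [11, 15] and [40, 19]
    Split: [11, 15] -> [11] and [15]
    Merge: [11] + [15] -> [11, 15]
    Split: [40, 19] -> [40] and [19]
    Merge: [40] + [19] -> [19, 40]
  Merge: [11, 15] + [19, 40] -> [11, 15, 19, 40]
  Split: [24, 35, 26, 23] -> [24, 35] and [26, 23]
    Split: [24, 35] -> [24] and [35]
    Merge: [24] + [35] -> [24, 35]
    Split: [26, 23] -> [26] and [23]
    Merge: [26] + [23] -> [23, 26]
  Merge: [24, 35] + [23, 26] -> [23, 24, 26, 35]
Merge: [11, 15, 19, 40] + [23, 24, 26, 35] -> [11, 15, 19, 23, 24, 26, 35, 40]

Final sorted array: [11, 15, 19, 23, 24, 26, 35, 40]

The merge sort proceeds by recursively splitting the array and merging sorted halves.
After all merges, the sorted array is [11, 15, 19, 23, 24, 26, 35, 40].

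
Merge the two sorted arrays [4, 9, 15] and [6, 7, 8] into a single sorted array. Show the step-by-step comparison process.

Merging process:

Compare 4 vs 6: take 4 from left. Merged: [4]
Compare 9 vs 6: take 6 from right. Merged: [4, 6]
Compare 9 vs 7: take 7 from right. Merged: [4, 6, 7]
Compare 9 vs 8: take 8 from right. Merged: [4, 6, 7, 8]
Append remaining from left: [9, 15]. Merged: [4, 6, 7, 8, 9, 15]

Final merged array: [4, 6, 7, 8, 9, 15]
Total comparisons: 4

The merged array is [4, 6, 7, 8, 9, 15], requiring 4 comparisons. The merge step runs in O(n) time where n is the total number of elements.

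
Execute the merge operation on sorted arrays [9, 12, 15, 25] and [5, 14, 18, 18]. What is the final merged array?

Merging process:

Compare 9 vs 5: take 5 from right. Merged: [5]
Compare 9 vs 14: take 9 from left. Merged: [5, 9]
Compare 12 vs 14: take 12 from left. Merged: [5, 9, 12]
Compare 15 vs 14: take 14 from right. Merged: [5, 9, 12, 14]
Compare 15 vs 18: take 15 from left. Merged: [5, 9, 12, 14, 15]
Compare 25 vs 18: take 18 from right. Merged: [5, 9, 12, 14, 15, 18]
Compare 25 vs 18: take 18 from right. Merged: [5, 9, 12, 14, 15, 18, 18]
Append remaining from left: [25]. Merged: [5, 9, 12, 14, 15, 18, 18, 25]

Final merged array: [5, 9, 12, 14, 15, 18, 18, 25]
Total comparisons: 7

The merged array is [5, 9, 12, 14, 15, 18, 18, 25], requiring 7 comparisons. The merge step runs in O(n) time where n is the total number of elements.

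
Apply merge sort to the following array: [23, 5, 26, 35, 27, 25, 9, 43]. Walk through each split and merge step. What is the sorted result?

Merge sort trace:

Split: [23, 5, 26, 35, 27, 25, 9, 43] -> [23, 5, 26, 35] and [27, 25, 9, 43]
  Split: [23, 5, 26, 35] -> [23, 5] and [26, 35]
    Split: [23, 5] -> [23] and [5]
    Merge: [23] + [5] -> [5, 23]
    Split: [26, 35] -> [26] and [35]
    Merge: [26] + [35] -> [26, 35]
  Merge: [5, 23] + [26, 35] -> [5, 23, 26, 35]
  Split: [27, 25, 9, 43] -> [27, 25] and [9, 43]
    Split: [27, 25] -> [27] and [25]
    Merge: [27] + [25] -> [25, 27]
    Split: [9, 43] -> [9] and [43]
    Merge: [9] + [43] -> [9, 43]
  Merge: [25, 27] + [9, 43] -> [9, 25, 27, 43]
Merge: [5, 23, 26, 35] + [9, 25, 27, 43] -> [5, 9, 23, 25, 26, 27, 35, 43]

Final sorted array: [5, 9, 23, 25, 26, 27, 35, 43]

The merge sort proceeds by recursively splitting the array and merging sorted halves.
After all merges, the sorted array is [5, 9, 23, 25, 26, 27, 35, 43].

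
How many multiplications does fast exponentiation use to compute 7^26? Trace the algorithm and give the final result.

Computing 7^26 by squaring (build up from 7^1; each line after the first costs one multiplication):

7^1 = 7
7^2 = (7^1)^2 = 7^2 = 49
7^3 = 7 * 7^2 = 7 * 49 = 343
7^6 = (7^3)^2 = 343^2 = 117649
7^12 = (7^6)^2 = 117649^2 = 13841287201
7^13 = 7 * 7^12 = 7 * 13841287201 = 96889010407
7^26 = (7^13)^2 = 96889010407^2 = 9387480337647754305649

Result: 9387480337647754305649
Multiplications needed: 6 (6 lines after 7^1)

7^26 = 9387480337647754305649. Using exponentiation by squaring, this requires 6 multiplications. The key idea: if the exponent is even, square the half-power; if odd, multiply by the base once.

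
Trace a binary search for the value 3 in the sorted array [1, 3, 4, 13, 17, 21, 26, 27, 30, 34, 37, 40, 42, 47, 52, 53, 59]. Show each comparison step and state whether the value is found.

Binary search for 3 in [1, 3, 4, 13, 17, 21, 26, 27, 30, 34, 37, 40, 42, 47, 52, 53, 59]:

lo=0, hi=16, mid=8, arr[mid]=30 -> 30 > 3, search left half
lo=0, hi=7, mid=3, arr[mid]=13 -> 13 > 3, search left half
lo=0, hi=2, mid=1, arr[mid]=3 -> Found target at index 1!

Binary search finds 3 at index 1 after 3 comparisons. The search repeatedly halves the search space by comparing with the middle element.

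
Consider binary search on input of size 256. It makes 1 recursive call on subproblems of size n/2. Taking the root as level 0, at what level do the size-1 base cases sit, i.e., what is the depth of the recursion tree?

For divide and conquer with division factor 2:

Problem sizes at each level:
Level 0: 256
Level 1: 128
Level 2: 64
Level 3: 32
Level 4: 16
Level 5: 8
Level 6: 4
Level 7: 2
Level 8: 1

The root is level 0 and the size-1 base case is level 8 (the tree spans levels 0 through 8, i.e. 9 levels counting the root), so the depth is the number of divisions: log_2(256) = 8

The recursion tree depth is log_2(256) = 8. At each level, the problem size is divided by 2, so it takes 8 divisions to reduce to a base case of size 1. The algorithm makes 1 recursive call at each level.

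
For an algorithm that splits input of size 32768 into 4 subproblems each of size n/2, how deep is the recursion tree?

For divide and conquer with division factor 2:

Problem sizes at each level:
Level 0: 32768
Level 1: 16384
Level 2: 8192
Level 3: 4096
Level 4: 2048
Level 5: 1024
Level 6: 512
Level 7: 256
Level 8: 128
Level 9: 64
Level 10: 32
Level 11: 16
Level 12: 8
Level 13: 4
Level 14: 2
Level 15: 1

The root is level 0 and the size-1 base case is level 15 (the tree spans levels 0 through 15, i.e. 16 levels counting the root), so the depth is the number of divisions: log_2(32768) = 15

The recursion tree depth is log_2(32768) = 15. At each level, the problem size is divided by 2, so it takes 15 divisions to reduce to a base case of size 1. The algorithm makes 4 recursive calls at each level.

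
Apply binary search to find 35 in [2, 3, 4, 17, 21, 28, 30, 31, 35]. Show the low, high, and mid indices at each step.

Binary search for 35 in [2, 3, 4, 17, 21, 28, 30, 31, 35]:

lo=0, hi=8, mid=4, arr[mid]=21 -> 21 < 35, search right half
lo=5, hi=8, mid=6, arr[mid]=30 -> 30 < 35, search right half
lo=7, hi=8, mid=7, arr[mid]=31 -> 31 < 35, search right half
lo=8, hi=8, mid=8, arr[mid]=35 -> Found target at index 8!

Binary search finds 35 at index 8 after 4 comparisons. The search repeatedly halves the search space by comparing with the middle element.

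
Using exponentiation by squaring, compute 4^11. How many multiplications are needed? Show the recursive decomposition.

Computing 4^11 by squaring (build up from 4^1; each line after the first costs one multiplication):

4^1 = 4
4^2 = (4^1)^2 = 4^2 = 16
4^4 = (4^2)^2 = 16^2 = 256
4^5 = 4 * 4^4 = 4 * 256 = 1024
4^10 = (4^5)^2 = 1024^2 = 1048576
4^11 = 4 * 4^10 = 4 * 1048576 = 4194304

Result: 4194304
Multiplications needed: 5 (5 lines after 4^1)

4^11 = 4194304. Using exponentiation by squaring, this requires 5 multiplications. The key idea: if the exponent is even, square the half-power; if odd, multiply by the base once.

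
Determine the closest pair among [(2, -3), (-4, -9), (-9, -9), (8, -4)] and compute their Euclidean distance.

Computing all pairwise distances among 4 points:

d((2, -3), (-4, -9)) = 8.4853
d((2, -3), (-9, -9)) = 12.53
d((2, -3), (8, -4)) = 6.0828
d((-4, -9), (-9, -9)) = 5.0 <-- minimum
d((-4, -9), (8, -4)) = 13.0
d((-9, -9), (8, -4)) = 17.72

Closest pair: (-4, -9) and (-9, -9) with distance 5.0

The closest pair is (-4, -9) and (-9, -9) with Euclidean distance 5.0. For 4 points, brute-force pairwise comparison is shown above. For large n, the divide-and-conquer algorithm (sort by x, recurse on halves, check the dividing strip) achieves O(n log n).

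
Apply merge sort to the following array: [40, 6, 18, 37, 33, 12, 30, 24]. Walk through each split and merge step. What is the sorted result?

Merge sort trace:

Split: [40, 6, 18, 37, 33, 12, 30, 24] -> [40, 6, 18, 37] and [33, 12, 30, 24]
  Split: [40, 6, 18, 37] -> [40, 6] and [18, 37]
    Split: [40, 6] -> [40] and [6]
    Merge: [40] + [6] -> [6, 40]
    Split: [18, 37] -> [18] and [37]
    Merge: [18] + [37] -> [18, 37]
  Merge: [6, 40] + [18, 37] -> [6, 18, 37, 40]
  Split: [33, 12, 30, 24] -> [33, 12] and [30, 24]
    Split: [33, 12] -> [33] and [12]
    Merge: [33] + [12] -> [12, 33]
    Split: [30, 24] -> [30] and [24]
    Merge: [30] + [24] -> [24, 30]
  Merge: [12, 33] + [24, 30] -> [12, 24, 30, 33]
Merge: [6, 18, 37, 40] + [12, 24, 30, 33] -> [6, 12, 18, 24, 30, 33, 37, 40]

Final sorted array: [6, 12, 18, 24, 30, 33, 37, 40]

The merge sort proceeds by recursively splitting the array and merging sorted halves.
After all merges, the sorted array is [6, 12, 18, 24, 30, 33, 37, 40].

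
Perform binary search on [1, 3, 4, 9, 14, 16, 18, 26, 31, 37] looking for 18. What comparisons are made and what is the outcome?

Binary search for 18 in [1, 3, 4, 9, 14, 16, 18, 26, 31, 37]:

lo=0, hi=9, mid=4, arr[mid]=14 -> 14 < 18, search right half
lo=5, hi=9, mid=7, arr[mid]=26 -> 26 > 18, search left half
lo=5, hi=6, mid=5, arr[mid]=16 -> 16 < 18, search right half
lo=6, hi=6, mid=6, arr[mid]=18 -> Found target at index 6!

Binary search finds 18 at index 6 after 4 comparisons. The search repeatedly halves the search space by comparing with the middle element.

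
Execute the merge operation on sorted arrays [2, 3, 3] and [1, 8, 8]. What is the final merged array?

Merging process:

Compare 2 vs 1: take 1 from right. Merged: [1]
Compare 2 vs 8: take 2 from left. Merged: [1, 2]
Compare 3 vs 8: take 3 from left. Merged: [1, 2, 3]
Compare 3 vs 8: take 3 from left. Merged: [1, 2, 3, 3]
Append remaining from right: [8, 8]. Merged: [1, 2, 3, 3, 8, 8]

Final merged array: [1, 2, 3, 3, 8, 8]
Total comparisons: 4

The merged array is [1, 2, 3, 3, 8, 8], requiring 4 comparisons. The merge step runs in O(n) time where n is the total number of elements.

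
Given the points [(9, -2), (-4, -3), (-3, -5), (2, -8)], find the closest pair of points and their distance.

Computing all pairwise distances among 4 points:

d((9, -2), (-4, -3)) = 13.0384
d((9, -2), (-3, -5)) = 12.3693
d((9, -2), (2, -8)) = 9.2195
d((-4, -3), (-3, -5)) = 2.2361 <-- minimum
d((-4, -3), (2, -8)) = 7.8102
d((-3, -5), (2, -8)) = 5.831

Closest pair: (-4, -3) and (-3, -5) with distance 2.2361

The closest pair is (-4, -3) and (-3, -5) with Euclidean distance 2.2361. For 4 points, brute-force pairwise comparison is shown above. For large n, the divide-and-conquer algorithm (sort by x, recurse on halves, check the dividing strip) achieves O(n log n).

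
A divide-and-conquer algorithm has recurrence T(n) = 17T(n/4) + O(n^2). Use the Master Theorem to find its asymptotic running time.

Master Theorem for T(n) = 17T(n/4) + O(n^2):

a = 17, b = 4, c = 2
log_b(a) = log_4(17) = 2.0437

Case 1: c = 2 < log_4(17) = 2.0437
T(n) = O(n^(log_4 17))

For T(n) = 17T(n/4) + O(n^2): log_4(17) = 2.0437. This is Case 1 of the Master Theorem (c < log_b(a), work dominated by leaves), giving O(n^(log_4 17)).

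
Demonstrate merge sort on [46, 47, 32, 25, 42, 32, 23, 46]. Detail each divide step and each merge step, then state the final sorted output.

Merge sort trace:

Split: [46, 47, 32, 25, 42, 32, 23, 46] -> [46, 47, 32, 25] and [42, 32, 23, 46]
  Split: [46, 47, 32, 25] -> [46, 47] and [32, 25]
    Split: [46, 47] -> [46] and [47]
    Merge: [46] + [47] -> [46, 47]
    Split: [32, 25] -> [32] and [25]
    Merge: [32] + [25] -> [25, 32]
  Merge: [46, 47] + [25, 32] -> [25, 32, 46, 47]
  Split: [42, 32, 23, 46] -> [42, 32] and [23, 46]
    Split: [42, 32] -> [42] and [32]
    Merge: [42] + [32] -> [32, 42]
    Split: [23, 46] -> [23] and [46]
    Merge: [23] + [46] -> [23, 46]
  Merge: [32, 42] + [23, 46] -> [23, 32, 42, 46]
Merge: [25, 32, 46, 47] + [23, 32, 42, 46] -> [23, 25, 32, 32, 42, 46, 46, 47]

Final sorted array: [23, 25, 32, 32, 42, 46, 46, 47]

The merge sort proceeds by recursively splitting the array and merging sorted halves.
After all merges, the sorted array is [23, 25, 32, 32, 42, 46, 46, 47].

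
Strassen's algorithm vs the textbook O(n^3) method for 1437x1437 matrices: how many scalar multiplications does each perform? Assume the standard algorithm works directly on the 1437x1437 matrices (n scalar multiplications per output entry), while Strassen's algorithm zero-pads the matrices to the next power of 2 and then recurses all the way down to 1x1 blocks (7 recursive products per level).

Matrix multiplication for 1437x1437 matrices:

Strassen's algorithm requires power-of-2 dimensions. Pad 1437x1437 to 2048x2048 (next power of 2).

Standard algorithm: 1437^3 = 2967360453 multiplications
Strassen's algorithm: 7^(log2(2048)) = 7^11 = 1977326743 multiplications
Savings: 2967360453 - 1977326743 = 990033710 multiplications

Standard: 2967360453 multiplications (1437^3). Strassen: 1977326743 multiplications (7^11, after padding to 2048x2048). Strassen reduces 8 recursive multiplications to 7 at each level.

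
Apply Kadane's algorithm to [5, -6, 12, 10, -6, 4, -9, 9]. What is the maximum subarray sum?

Using Kadane's algorithm on [5, -6, 12, 10, -6, 4, -9, 9]:

Scanning through the array:
Position 1 (value -6): max_ending_here = -1, max_so_far = 5
Position 2 (value 12): max_ending_here = 12, max_so_far = 12
Position 3 (value 10): max_ending_here = 22, max_so_far = 22
Position 4 (value -6): max_ending_here = 16, max_so_far = 22
Position 5 (value 4): max_ending_here = 20, max_so_far = 22
Position 6 (value -9): max_ending_here = 11, max_so_far = 22
Position 7 (value 9): max_ending_here = 20, max_so_far = 22

Maximum subarray: [12, 10]
Maximum sum: 22

The maximum subarray is [12, 10] with sum 22. This subarray runs from index 2 to index 3.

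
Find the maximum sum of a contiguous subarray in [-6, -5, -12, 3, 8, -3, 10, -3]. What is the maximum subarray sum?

Using Kadane's algorithm on [-6, -5, -12, 3, 8, -3, 10, -3]:

Scanning through the array:
Position 1 (value -5): max_ending_here = -5, max_so_far = -5
Position 2 (value -12): max_ending_here = -12, max_so_far = -5
Position 3 (value 3): max_ending_here = 3, max_so_far = 3
Position 4 (value 8): max_ending_here = 11, max_so_far = 11
Position 5 (value -3): max_ending_here = 8, max_so_far = 11
Position 6 (value 10): max_ending_here = 18, max_so_far = 18
Position 7 (value -3): max_ending_here = 15, max_so_far = 18

Maximum subarray: [3, 8, -3, 10]
Maximum sum: 18

The maximum subarray is [3, 8, -3, 10] with sum 18. This subarray runs from index 3 to index 6.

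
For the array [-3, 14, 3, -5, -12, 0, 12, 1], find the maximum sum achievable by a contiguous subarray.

Using Kadane's algorithm on [-3, 14, 3, -5, -12, 0, 12, 1]:

Scanning through the array:
Position 1 (value 14): max_ending_here = 14, max_so_far = 14
Position 2 (value 3): max_ending_here = 17, max_so_far = 17
Position 3 (value -5): max_ending_here = 12, max_so_far = 17
Position 4 (value -12): max_ending_here = 0, max_so_far = 17
Position 5 (value 0): max_ending_here = 0, max_so_far = 17
Position 6 (value 12): max_ending_here = 12, max_so_far = 17
Position 7 (value 1): max_ending_here = 13, max_so_far = 17

Maximum subarray: [14, 3]
Maximum sum: 17

The maximum subarray is [14, 3] with sum 17. This subarray runs from index 1 to index 2.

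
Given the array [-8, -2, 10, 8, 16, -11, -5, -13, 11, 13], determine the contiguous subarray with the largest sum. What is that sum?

Using Kadane's algorithm on [-8, -2, 10, 8, 16, -11, -5, -13, 11, 13]:

Scanning through the array:
Position 1 (value -2): max_ending_here = -2, max_so_far = -2
Position 2 (value 10): max_ending_here = 10, max_so_far = 10
Position 3 (value 8): max_ending_here = 18, max_so_far = 18
Position 4 (value 16): max_ending_here = 34, max_so_far = 34
Position 5 (value -11): max_ending_here = 23, max_so_far = 34
Position 6 (value -5): max_ending_here = 18, max_so_far = 34
Position 7 (value -13): max_ending_here = 5, max_so_far = 34
Position 8 (value 11): max_ending_here = 16, max_so_far = 34
Position 9 (value 13): max_ending_here = 29, max_so_far = 34

Maximum subarray: [10, 8, 16]
Maximum sum: 34

The maximum subarray is [10, 8, 16] with sum 34. This subarray runs from index 2 to index 4.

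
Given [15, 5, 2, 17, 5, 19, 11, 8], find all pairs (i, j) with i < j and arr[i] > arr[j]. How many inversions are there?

Finding inversions in [15, 5, 2, 17, 5, 19, 11, 8]:

(0, 1): arr[0]=15 > arr[1]=5
(0, 2): arr[0]=15 > arr[2]=2
(0, 4): arr[0]=15 > arr[4]=5
(0, 6): arr[0]=15 > arr[6]=11
(0, 7): arr[0]=15 > arr[7]=8
(1, 2): arr[1]=5 > arr[2]=2
(3, 4): arr[3]=17 > arr[4]=5
(3, 6): arr[3]=17 > arr[6]=11
(3, 7): arr[3]=17 > arr[7]=8
(5, 6): arr[5]=19 > arr[6]=11
(5, 7): arr[5]=19 > arr[7]=8
(6, 7): arr[6]=11 > arr[7]=8

Total inversions: 12

The array has 12 inversion(s): (0,1), (0,2), (0,4), (0,6), (0,7), (1,2), (3,4), (3,6), (3,7), (5,6), (5,7), (6,7). Each pair (i,j) satisfies i < j and arr[i] > arr[j].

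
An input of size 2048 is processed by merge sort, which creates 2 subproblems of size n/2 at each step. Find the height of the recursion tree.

For divide and conquer with division factor 2:

Problem sizes at each level:
Level 0: 2048
Level 1: 1024
Level 2: 512
Level 3: 256
Level 4: 128
Level 5: 64
Level 6: 32
Level 7: 16
Level 8: 8
Level 9: 4
Level 10: 2
Level 11: 1

The root is level 0 and the size-1 base case is level 11 (the tree spans levels 0 through 11, i.e. 12 levels counting the root), so the depth is the number of divisions: log_2(2048) = 11

The recursion tree depth is log_2(2048) = 11. At each level, the problem size is divided by 2, so it takes 11 divisions to reduce to a base case of size 1. The algorithm makes 2 recursive calls at each level.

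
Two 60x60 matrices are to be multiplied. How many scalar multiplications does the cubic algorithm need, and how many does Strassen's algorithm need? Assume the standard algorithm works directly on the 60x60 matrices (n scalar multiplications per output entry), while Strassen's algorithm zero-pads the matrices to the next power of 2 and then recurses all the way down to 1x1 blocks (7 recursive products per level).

Matrix multiplication for 60x60 matrices:

Strassen's algorithm requires power-of-2 dimensions. Pad 60x60 to 64x64 (next power of 2).

Standard algorithm: 60^3 = 216000 multiplications
Strassen's algorithm: 7^(log2(64)) = 7^6 = 117649 multiplications
Savings: 216000 - 117649 = 98351 multiplications

Standard: 216000 multiplications (60^3). Strassen: 117649 multiplications (7^6, after padding to 64x64). Strassen reduces 8 recursive multiplications to 7 at each level.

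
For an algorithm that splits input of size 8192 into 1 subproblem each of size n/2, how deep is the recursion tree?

For divide and conquer with division factor 2:

Problem sizes at each level:
Level 0: 8192
Level 1: 4096
Level 2: 2048
Level 3: 1024
Level 4: 512
Level 5: 256
Level 6: 128
Level 7: 64
Level 8: 32
Level 9: 16
Level 10: 8
Level 11: 4
Level 12: 2
Level 13: 1

The root is level 0 and the size-1 base case is level 13 (the tree spans levels 0 through 13, i.e. 14 levels counting the root), so the depth is the number of divisions: log_2(8192) = 13

The recursion tree depth is log_2(8192) = 13. At each level, the problem size is divided by 2, so it takes 13 divisions to reduce to a base case of size 1. The algorithm makes 1 recursive call at each level.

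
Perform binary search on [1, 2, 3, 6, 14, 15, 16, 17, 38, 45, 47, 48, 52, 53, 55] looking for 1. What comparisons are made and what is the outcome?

Binary search for 1 in [1, 2, 3, 6, 14, 15, 16, 17, 38, 45, 47, 48, 52, 53, 55]:

lo=0, hi=14, mid=7, arr[mid]=17 -> 17 > 1, search left half
lo=0, hi=6, mid=3, arr[mid]=6 -> 6 > 1, search left half
lo=0, hi=2, mid=1, arr[mid]=2 -> 2 > 1, search left half
lo=0, hi=0, mid=0, arr[mid]=1 -> Found target at index 0!

Binary search finds 1 at index 0 after 4 comparisons. The search repeatedly halves the search space by comparing with the middle element.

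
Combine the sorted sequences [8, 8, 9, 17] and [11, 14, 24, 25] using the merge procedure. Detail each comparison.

Merging process:

Compare 8 vs 11: take 8 from left. Merged: [8]
Compare 8 vs 11: take 8 from left. Merged: [8, 8]
Compare 9 vs 11: take 9 from left. Merged: [8, 8, 9]
Compare 17 vs 11: take 11 from right. Merged: [8, 8, 9, 11]
Compare 17 vs 14: take 14 from right. Merged: [8, 8, 9, 11, 14]
Compare 17 vs 24: take 17 from left. Merged: [8, 8, 9, 11, 14, 17]
Append remaining from right: [24, 25]. Merged: [8, 8, 9, 11, 14, 17, 24, 25]

Final merged array: [8, 8, 9, 11, 14, 17, 24, 25]
Total comparisons: 6

The merged array is [8, 8, 9, 11, 14, 17, 24, 25], requiring 6 comparisons. The merge step runs in O(n) time where n is the total number of elements.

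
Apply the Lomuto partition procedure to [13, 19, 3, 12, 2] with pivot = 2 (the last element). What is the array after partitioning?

Lomuto partition with pivot = 2:

Initial array: [13, 19, 3, 12, 2]

arr[0]=13 > 2: no swap
arr[1]=19 > 2: no swap
arr[2]=3 > 2: no swap
arr[3]=12 > 2: no swap

Place pivot at position 0: [2, 19, 3, 12, 13]
Pivot position: 0

After partitioning with pivot 2, the array becomes [2, 19, 3, 12, 13]. The pivot is placed at index 0. All elements to the left of the pivot are <= 2, and all elements to the right are > 2.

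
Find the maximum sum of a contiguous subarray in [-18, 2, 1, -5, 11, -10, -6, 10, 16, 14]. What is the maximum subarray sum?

Using Kadane's algorithm on [-18, 2, 1, -5, 11, -10, -6, 10, 16, 14]:

Scanning through the array:
Position 1 (value 2): max_ending_here = 2, max_so_far = 2
Position 2 (value 1): max_ending_here = 3, max_so_far = 3
Position 3 (value -5): max_ending_here = -2, max_so_far = 3
Position 4 (value 11): max_ending_here = 11, max_so_far = 11
Position 5 (value -10): max_ending_here = 1, max_so_far = 11
Position 6 (value -6): max_ending_here = -5, max_so_far = 11
Position 7 (value 10): max_ending_here = 10, max_so_far = 11
Position 8 (value 16): max_ending_here = 26, max_so_far = 26
Position 9 (value 14): max_ending_here = 40, max_so_far = 40

Maximum subarray: [10, 16, 14]
Maximum sum: 40

The maximum subarray is [10, 16, 14] with sum 40. This subarray runs from index 7 to index 9.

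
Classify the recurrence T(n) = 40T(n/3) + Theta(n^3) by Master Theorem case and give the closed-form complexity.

Master Theorem for T(n) = 40T(n/3) + O(n^3):

a = 40, b = 3, c = 3
log_b(a) = log_3(40) = 3.3578

Case 1: c = 3 < log_3(40) = 3.3578
T(n) = O(n^(log_3 40))

For T(n) = 40T(n/3) + O(n^3): log_3(40) = 3.3578. This is Case 1 of the Master Theorem (c < log_b(a), work dominated by leaves), giving O(n^(log_3 40)).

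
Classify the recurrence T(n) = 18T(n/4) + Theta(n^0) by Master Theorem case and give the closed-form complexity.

Master Theorem for T(n) = 18T(n/4) + O(n^0):

a = 18, b = 4, c = 0
log_b(a) = log_4(18) = 2.0850

Case 1: c = 0 < log_4(18) = 2.0850
T(n) = O(n^(log_4 18))

For T(n) = 18T(n/4) + O(n^0): log_4(18) = 2.0850. This is Case 1 of the Master Theorem (c < log_b(a), work dominated by leaves), giving O(n^(log_4 18)).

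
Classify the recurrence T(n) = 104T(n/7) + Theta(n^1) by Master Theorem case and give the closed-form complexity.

Master Theorem for T(n) = 104T(n/7) + O(n^1):

a = 104, b = 7, c = 1
log_b(a) = log_7(104) = 2.3867

Case 1: c = 1 < log_7(104) = 2.3867
T(n) = O(n^(log_7 104))

For T(n) = 104T(n/7) + O(n^1): log_7(104) = 2.3867. This is Case 1 of the Master Theorem (c < log_b(a), work dominated by leaves), giving O(n^(log_7 104)).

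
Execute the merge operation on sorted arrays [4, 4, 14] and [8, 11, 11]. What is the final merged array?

Merging process:

Compare 4 vs 8: take 4 from left. Merged: [4]
Compare 4 vs 8: take 4 from left. Merged: [4, 4]
Compare 14 vs 8: take 8 from right. Merged: [4, 4, 8]
Compare 14 vs 11: take 11 from right. Merged: [4, 4, 8, 11]
Compare 14 vs 11: take 11 from right. Merged: [4, 4, 8, 11, 11]
Append remaining from left: [14]. Merged: [4, 4, 8, 11, 11, 14]

Final merged array: [4, 4, 8, 11, 11, 14]
Total comparisons: 5

The merged array is [4, 4, 8, 11, 11, 14], requiring 5 comparisons. The merge step runs in O(n) time where n is the total number of elements.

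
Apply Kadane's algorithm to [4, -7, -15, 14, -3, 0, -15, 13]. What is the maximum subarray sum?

Using Kadane's algorithm on [4, -7, -15, 14, -3, 0, -15, 13]:

Scanning through the array:
Position 1 (value -7): max_ending_here = -3, max_so_far = 4
Position 2 (value -15): max_ending_here = -15, max_so_far = 4
Position 3 (value 14): max_ending_here = 14, max_so_far = 14
Position 4 (value -3): max_ending_here = 11, max_so_far = 14
Position 5 (value 0): max_ending_here = 11, max_so_far = 14
Position 6 (value -15): max_ending_here = -4, max_so_far = 14
Position 7 (value 13): max_ending_here = 13, max_so_far = 14

Maximum subarray: [14]
Maximum sum: 14

The maximum subarray is [14] with sum 14. This subarray runs from index 3 to index 3.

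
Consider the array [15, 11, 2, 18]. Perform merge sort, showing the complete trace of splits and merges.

Merge sort trace:

Split: [15, 11, 2, 18] -> [15, 11] and [2, 18]
  Split: [15, 11] -> [15] and [11]
  Merge: [15] + [11] -> [11, 15]
  Split: [2, 18] -> [2] and [18]
  Merge: [2] + [18] -> [2, 18]
Merge: [11, 15] + [2, 18] -> [2, 11, 15, 18]

Final sorted array: [2, 11, 15, 18]

The merge sort proceeds by recursively splitting the array and merging sorted halves.
After all merges, the sorted array is [2, 11, 15, 18].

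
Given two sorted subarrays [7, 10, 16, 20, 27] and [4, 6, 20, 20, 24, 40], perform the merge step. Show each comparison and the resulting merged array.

Merging process:

Compare 7 vs 4: take 4 from right. Merged: [4]
Compare 7 vs 6: take 6 from right. Merged: [4, 6]
Compare 7 vs 20: take 7 from left. Merged: [4, 6, 7]
Compare 10 vs 20: take 10 from left. Merged: [4, 6, 7, 10]
Compare 16 vs 20: take 16 from left. Merged: [4, 6, 7, 10, 16]
Compare 20 vs 20: take 20 from left. Merged: [4, 6, 7, 10, 16, 20]
Compare 27 vs 20: take 20 from right. Merged: [4, 6, 7, 10, 16, 20, 20]
Compare 27 vs 20: take 20 from right. Merged: [4, 6, 7, 10, 16, 20, 20, 20]
Compare 27 vs 24: take 24 from right. Merged: [4, 6, 7, 10, 16, 20, 20, 20, 24]
Compare 27 vs 40: take 27 from left. Merged: [4, 6, 7, 10, 16, 20, 20, 20, 24, 27]
Append remaining from right: [40]. Merged: [4, 6, 7, 10, 16, 20, 20, 20, 24, 27, 40]

Final merged array: [4, 6, 7, 10, 16, 20, 20, 20, 24, 27, 40]
Total comparisons: 10

The merged array is [4, 6, 7, 10, 16, 20, 20, 20, 24, 27, 40], requiring 10 comparisons. The merge step runs in O(n) time where n is the total number of elements.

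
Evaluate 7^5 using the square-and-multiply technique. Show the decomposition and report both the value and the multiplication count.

Computing 7^5 by squaring (build up from 7^1; each line after the first costs one multiplication):

7^1 = 7
7^2 = (7^1)^2 = 7^2 = 49
7^4 = (7^2)^2 = 49^2 = 2401
7^5 = 7 * 7^4 = 7 * 2401 = 16807

Result: 16807
Multiplications needed: 3 (3 lines after 7^1)

7^5 = 16807. Using exponentiation by squaring, this requires 3 multiplications. The key idea: if the exponent is even, square the half-power; if odd, multiply by the base once.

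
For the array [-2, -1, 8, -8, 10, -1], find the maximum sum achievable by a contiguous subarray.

Using Kadane's algorithm on [-2, -1, 8, -8, 10, -1]:

Scanning through the array:
Position 1 (value -1): max_ending_here = -1, max_so_far = -1
Position 2 (value 8): max_ending_here = 8, max_so_far = 8
Position 3 (value -8): max_ending_here = 0, max_so_far = 8
Position 4 (value 10): max_ending_here = 10, max_so_far = 10
Position 5 (value -1): max_ending_here = 9, max_so_far = 10

Maximum subarray: [8, -8, 10]
Maximum sum: 10

The maximum subarray is [8, -8, 10] with sum 10. This subarray runs from index 2 to index 4.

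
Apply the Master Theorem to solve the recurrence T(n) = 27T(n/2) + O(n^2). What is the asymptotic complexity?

Master Theorem for T(n) = 27T(n/2) + O(n^2):

a = 27, b = 2, c = 2
log_b(a) = log_2(27) = 4.7549

Case 1: c = 2 < log_2(27) = 4.7549
T(n) = O(n^(log_2 27))

For T(n) = 27T(n/2) + O(n^2): log_2(27) = 4.7549. This is Case 1 of the Master Theorem (c < log_b(a), work dominated by leaves), giving O(n^(log_2 27)).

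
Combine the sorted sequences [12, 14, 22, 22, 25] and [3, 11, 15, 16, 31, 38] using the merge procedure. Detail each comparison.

Merging process:

Compare 12 vs 3: take 3 from right. Merged: [3]
Compare 12 vs 11: take 11 from right. Merged: [3, 11]
Compare 12 vs 15: take 12 from left. Merged: [3, 11, 12]
Compare 14 vs 15: take 14 from left. Merged: [3, 11, 12, 14]
Compare 22 vs 15: take 15 from right. Merged: [3, 11, 12, 14, 15]
Compare 22 vs 16: take 16 from right. Merged: [3, 11, 12, 14, 15, 16]
Compare 22 vs 31: take 22 from left. Merged: [3, 11, 12, 14, 15, 16, 22]
Compare 22 vs 31: take 22 from left. Merged: [3, 11, 12, 14, 15, 16, 22, 22]
Compare 25 vs 31: take 25 from left. Merged: [3, 11, 12, 14, 15, 16, 22, 22, 25]
Append remaining from right: [31, 38]. Merged: [3, 11, 12, 14, 15, 16, 22, 22, 25, 31, 38]

Final merged array: [3, 11, 12, 14, 15, 16, 22, 22, 25, 31, 38]
Total comparisons: 9

The merged array is [3, 11, 12, 14, 15, 16, 22, 22, 25, 31, 38], requiring 9 comparisons. The merge step runs in O(n) time where n is the total number of elements.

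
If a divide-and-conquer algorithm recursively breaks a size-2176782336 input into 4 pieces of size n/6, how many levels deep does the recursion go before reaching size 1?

For divide and conquer with division factor 6:

Problem sizes at each level:
Level 0: 2176782336
Level 1: 362797056
Level 2: 60466176
Level 3: 10077696
Level 4: 1679616
Level 5: 279936
Level 6: 46656
Level 7: 7776
Level 8: 1296
Level 9: 216
Level 10: 36
Level 11: 6
Level 12: 1

The root is level 0 and the size-1 base case is level 12 (the tree spans levels 0 through 12, i.e. 13 levels counting the root), so the depth is the number of divisions: log_6(2176782336) = 12

The recursion tree depth is log_6(2176782336) = 12. At each level, the problem size is divided by 6, so it takes 12 divisions to reduce to a base case of size 1. The algorithm makes 4 recursive calls at each level.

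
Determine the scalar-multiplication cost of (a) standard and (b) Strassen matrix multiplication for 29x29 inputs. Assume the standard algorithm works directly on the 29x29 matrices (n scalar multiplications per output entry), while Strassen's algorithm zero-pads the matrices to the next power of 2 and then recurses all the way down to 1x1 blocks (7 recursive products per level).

Matrix multiplication for 29x29 matrices:

Strassen's algorithm requires power-of-2 dimensions. Pad 29x29 to 32x32 (next power of 2).

Standard algorithm: 29^3 = 24389 multiplications
Strassen's algorithm: 7^(log2(32)) = 7^5 = 16807 multiplications
Savings: 24389 - 16807 = 7582 multiplications

Standard: 24389 multiplications (29^3). Strassen: 16807 multiplications (7^5, after padding to 32x32). Strassen reduces 8 recursive multiplications to 7 at each level.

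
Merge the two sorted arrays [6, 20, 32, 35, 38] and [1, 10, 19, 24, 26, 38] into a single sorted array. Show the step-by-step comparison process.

Merging process:

Compare 6 vs 1: take 1 from right. Merged: [1]
Compare 6 vs 10: take 6 from left. Merged: [1, 6]
Compare 20 vs 10: take 10 from right. Merged: [1, 6, 10]
Compare 20 vs 19: take 19 from right. Merged: [1, 6, 10, 19]
Compare 20 vs 24: take 20 from left. Merged: [1, 6, 10, 19, 20]
Compare 32 vs 24: take 24 from right. Merged: [1, 6, 10, 19, 20, 24]
Compare 32 vs 26: take 26 from right. Merged: [1, 6, 10, 19, 20, 24, 26]
Compare 32 vs 38: take 32 from left. Merged: [1, 6, 10, 19, 20, 24, 26, 32]
Compare 35 vs 38: take 35 from left. Merged: [1, 6, 10, 19, 20, 24, 26, 32, 35]
Compare 38 vs 38: take 38 from left. Merged: [1, 6, 10, 19, 20, 24, 26, 32, 35, 38]
Append remaining from right: [38]. Merged: [1, 6, 10, 19, 20, 24, 26, 32, 35, 38, 38]

Final merged array: [1, 6, 10, 19, 20, 24, 26, 32, 35, 38, 38]
Total comparisons: 10

The merged array is [1, 6, 10, 19, 20, 24, 26, 32, 35, 38, 38], requiring 10 comparisons. The merge step runs in O(n) time where n is the total number of elements.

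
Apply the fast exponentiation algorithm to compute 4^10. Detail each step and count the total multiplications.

Computing 4^10 by squaring (build up from 4^1; each line after the first costs one multiplication):

4^1 = 4
4^2 = (4^1)^2 = 4^2 = 16
4^4 = (4^2)^2 = 16^2 = 256
4^5 = 4 * 4^4 = 4 * 256 = 1024
4^10 = (4^5)^2 = 1024^2 = 1048576

Result: 1048576
Multiplications needed: 4 (4 lines after 4^1)

4^10 = 1048576. Using exponentiation by squaring, this requires 4 multiplications. The key idea: if the exponent is even, square the half-power; if odd, multiply by the base once.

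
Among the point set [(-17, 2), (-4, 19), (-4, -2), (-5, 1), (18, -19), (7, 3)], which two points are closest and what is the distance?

Computing all pairwise distances among 6 points:

d((-17, 2), (-4, 19)) = 21.4009
d((-17, 2), (-4, -2)) = 13.6015
d((-17, 2), (-5, 1)) = 12.0416
d((-17, 2), (18, -19)) = 40.8167
d((-17, 2), (7, 3)) = 24.0208
d((-4, 19), (-4, -2)) = 21.0
d((-4, 19), (-5, 1)) = 18.0278
d((-4, 19), (18, -19)) = 43.909
d((-4, 19), (7, 3)) = 19.4165
d((-4, -2), (-5, 1)) = 3.1623 <-- minimum
d((-4, -2), (18, -19)) = 27.8029
d((-4, -2), (7, 3)) = 12.083
d((-5, 1), (18, -19)) = 30.4795
d((-5, 1), (7, 3)) = 12.1655
d((18, -19), (7, 3)) = 24.5967

Closest pair: (-4, -2) and (-5, 1) with distance 3.1623

The closest pair is (-4, -2) and (-5, 1) with Euclidean distance 3.1623. For 6 points, brute-force pairwise comparison is shown above. For large n, the divide-and-conquer algorithm (sort by x, recurse on halves, check the dividing strip) achieves O(n log n).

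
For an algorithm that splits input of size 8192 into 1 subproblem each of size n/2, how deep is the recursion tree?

For divide and conquer with division factor 2:

Problem sizes at each level:
Level 0: 8192
Level 1: 4096
Level 2: 2048
Level 3: 1024
Level 4: 512
Level 5: 256
Level 6: 128
Level 7: 64
Level 8: 32
Level 9: 16
Level 10: 8
Level 11: 4
Level 12: 2
Level 13: 1

The root is level 0 and the size-1 base case is level 13 (the tree spans levels 0 through 13, i.e. 14 levels counting the root), so the depth is the number of divisions: log_2(8192) = 13

The recursion tree depth is log_2(8192) = 13. At each level, the problem size is divided by 2, so it takes 13 divisions to reduce to a base case of size 1. The algorithm makes 1 recursive call at each level.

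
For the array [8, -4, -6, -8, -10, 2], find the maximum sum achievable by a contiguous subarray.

Using Kadane's algorithm on [8, -4, -6, -8, -10, 2]:

Scanning through the array:
Position 1 (value -4): max_ending_here = 4, max_so_far = 8
Position 2 (value -6): max_ending_here = -2, max_so_far = 8
Position 3 (value -8): max_ending_here = -8, max_so_far = 8
Position 4 (value -10): max_ending_here = -10, max_so_far = 8
Position 5 (value 2): max_ending_here = 2, max_so_far = 8

Maximum subarray: [8]
Maximum sum: 8

The maximum subarray is [8] with sum 8. This subarray runs from index 0 to index 0.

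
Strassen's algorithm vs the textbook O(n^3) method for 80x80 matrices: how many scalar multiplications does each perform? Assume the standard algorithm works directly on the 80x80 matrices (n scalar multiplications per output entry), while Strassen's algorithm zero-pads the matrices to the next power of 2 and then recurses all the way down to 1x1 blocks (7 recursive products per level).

Matrix multiplication for 80x80 matrices:

Strassen's algorithm requires power-of-2 dimensions. Pad 80x80 to 128x128 (next power of 2).

Standard algorithm: 80^3 = 512000 multiplications
Strassen's algorithm: 7^(log2(128)) = 7^7 = 823543 multiplications
Difference: 512000 - 823543 = -311543 (Strassen uses MORE here due to padding overhead — for small or just-over-power-of-2 n, padding can outweigh the per-level savings)

Standard: 512000 multiplications (80^3). Strassen: 823543 multiplications (7^7, after padding to 128x128). Strassen reduces 8 recursive multiplications to 7 at each level.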